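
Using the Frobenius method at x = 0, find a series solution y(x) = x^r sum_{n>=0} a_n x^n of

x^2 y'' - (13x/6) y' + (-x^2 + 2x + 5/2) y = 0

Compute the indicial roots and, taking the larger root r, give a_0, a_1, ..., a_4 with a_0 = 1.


Write in Frobenius form y'' + (p(x)/x) y' + (q(x)/x^2) y = 0:
  p(x) = -13/6,  q(x) = -x^2 + 2x + 5/2.
Indicial equation: r(r-1) + (-13/6) r + (5/2) = 0 -> roots r_1 = 5/3, r_2 = 3/2.
Take r = r_1 = 5/3. Let y(x) = x^r sum_{n>=0} a_n x^n with a_0 = 1.
Substitute y = x^r sum a_n x^n and match x^{r+n}. The recurrence is
  D(n) a_n + 2 a_{n-1} - 1 a_{n-2} = 0,  where D(n) = (r+n)(r+n-1) + (-13/6)(r+n) + (5/2).
  a_n = [-2 a_{n-1} + 1 a_{n-2}] / D(n).
Since the indicial polynomial factors as (r - r_1)(r - r_2), D(n) = (r_1 + n - r_1)(r_1 + n - r_2) = n(n + 1/6).
Evaluating step by step (a_0 = 1):
  n = 1: D(1) = 1(1 + 1/6) = 7/6; numerator = -2(1) = -2; a_1 = (-2)/(7/6) = -12/7
  n = 2: D(2) = 2(2 + 1/6) = 13/3; numerator = -2(-12/7) + 1(1) = 31/7; a_2 = (31/7)/(13/3) = 93/91
  n = 3: D(3) = 3(3 + 1/6) = 19/2; numerator = -2(93/91) + 1(-12/7) = -342/91; a_3 = (-342/91)/(19/2) = -36/91
  n = 4: D(4) = 4(4 + 1/6) = 50/3; numerator = -2(-36/91) + 1(93/91) = 165/91; a_4 = (165/91)/(50/3) = 99/910

r = 5/3; a_0 = 1; a_1 = -12/7; a_2 = 93/91; a_3 = -36/91; a_4 = 99/910


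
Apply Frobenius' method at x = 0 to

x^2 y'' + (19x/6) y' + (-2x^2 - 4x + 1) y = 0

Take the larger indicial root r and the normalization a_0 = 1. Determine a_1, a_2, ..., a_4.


Write in Frobenius form y'' + (p(x)/x) y' + (q(x)/x^2) y = 0:
  p(x) = 19/6,  q(x) = -2x^2 - 4x + 1.
Indicial equation: r(r-1) + (19/6) r + (1) = 0 -> roots r_1 = -2/3, r_2 = -3/2.
Take r = r_1 = -2/3. Let y(x) = x^r sum_{n>=0} a_n x^n with a_0 = 1.
Substitute y = x^r sum a_n x^n and match x^{r+n}. The recurrence is
  D(n) a_n - 4 a_{n-1} - 2 a_{n-2} = 0,  where D(n) = (r+n)(r+n-1) + (19/6)(r+n) + (1).
  a_n = [4 a_{n-1} + 2 a_{n-2}] / D(n).
Since the indicial polynomial factors as (r - r_1)(r - r_2), D(n) = (r_1 + n - r_1)(r_1 + n - r_2) = n(n + 5/6).
Evaluating step by step (a_0 = 1):
  n = 1: D(1) = 1(1 + 5/6) = 11/6; numerator = 4(1) = 4; a_1 = (4)/(11/6) = 24/11
  n = 2: D(2) = 2(2 + 5/6) = 17/3; numerator = 4(24/11) + 2(1) = 118/11; a_2 = (118/11)/(17/3) = 354/187
  n = 3: D(3) = 3(3 + 5/6) = 23/2; numerator = 4(354/187) + 2(24/11) = 2232/187; a_3 = (2232/187)/(23/2) = 4464/4301
  n = 4: D(4) = 4(4 + 5/6) = 58/3; numerator = 4(4464/4301) + 2(354/187) = 34140/4301; a_4 = (34140/4301)/(58/3) = 51210/124729

r = -2/3; a_0 = 1; a_1 = 24/11; a_2 = 354/187; a_3 = 4464/4301; a_4 = 51210/124729


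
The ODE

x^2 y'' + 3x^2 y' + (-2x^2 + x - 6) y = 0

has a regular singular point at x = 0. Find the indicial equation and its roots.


Divide by x^2 to reach normal form y'' + P_1(x) y' + P_2(x) y = 0 with P_1(x) = 3 and P_2(x) = -2 + 1/x - 6/x^2.
x = 0 is a singular point because the y-coefficient -2 + 1/x - 6/x^2 has a pole at x = 0.
It is a regular singular point because x P_1(x) = p(x) = 3x and x^2 P_2(x) = q(x) = -2x^2 + x - 6 are polynomials, hence analytic at x = 0.
p(0) = 0,  q(0) = -6.
Indicial equation: r(r-1) + p(0) r + q(0) = 0, i.e. r^2 + (p(0) - 1) r + q(0) = 0, i.e. r^2 - 1 r - 6 = 0.
Discriminant: (-1)^2 - 4(-6) = 25, so r = (1 ± 5)/2.
Solving: r_1 = 3, r_2 = -2.

indicial: r^2 - 1 r - 6 = 0; roots r_1 = 3, r_2 = -2


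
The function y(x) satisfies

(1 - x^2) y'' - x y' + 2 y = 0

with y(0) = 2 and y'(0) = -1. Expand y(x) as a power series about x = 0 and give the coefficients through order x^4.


Ansatz: y(x) = sum_{n>=0} a_n x^n, so y'(x) = sum_{n>=1} n a_n x^(n-1) and y''(x) = sum_{n>=2} n(n-1) a_n x^(n-2).
Substitute into P(x) y'' + Q(x) y' + R(x) y = 0 with P(x) = 1 - x^2, Q(x) = -x, R(x) = 2, and match powers of x.
Initial conditions: a_0 = 2, a_1 = -1.
Setting the coefficient of each power of x to zero and solving order by order (substituting the coefficients already found):
  x^0: 2 a_2 + 2 a_0 = 0  ->  2 a_2 = -2 a_0 = -4  ->  a_2 = -2
  x^1: 6 a_3 + a_1 = 0  ->  6 a_3 = -a_1 = 1  ->  a_3 = 1/6
  x^2: 12 a_4 - 2 a_2 = 0  ->  12 a_4 = 2 a_2 = -4  ->  a_4 = -1/3
Truncated series: y(x) = 2 - x - 2 x^2 + (1/6) x^3 - (1/3) x^4 + O(x^5).

a_0 = 2; a_1 = -1; a_2 = -2; a_3 = 1/6; a_4 = -1/3


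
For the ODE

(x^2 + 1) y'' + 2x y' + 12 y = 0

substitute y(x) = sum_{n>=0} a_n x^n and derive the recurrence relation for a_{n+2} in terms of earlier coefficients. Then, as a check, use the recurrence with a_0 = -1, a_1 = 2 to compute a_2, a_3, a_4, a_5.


Substitute y = sum_n a_n x^n.
(1 + 1 x^2) y'' contributes (n+2)(n+1) a_{n+2} + n(n-1) a_n at x^n.
2 x y'(x) contributes 2 n a_n at x^n.
12 y(x) contributes 12 a_n at x^n.
Matching x^n: (n+2)(n+1) a_{n+2} + (n(n-1) + 2 n + 12) a_n = 0.
Thus a_{n+2} = (-n(n-1) - 2 n - 12) / ((n+1)(n+2)) * a_n.

Check with a_0 = -1, a_1 = 2 (apply the recurrence for n = 0, 1, 2, 3): a_0 = -1, a_1 = 2, a_2 = 6, a_3 = -14/3, a_4 = -9, a_5 = 28/5.

a_(n+2) = (-n(n-1) - 2 n - 12) / ((n+1)(n+2)) * a_n; check: a_0 = -1, a_1 = 2, a_2 = 6, a_3 = -14/3, a_4 = -9, a_5 = 28/5


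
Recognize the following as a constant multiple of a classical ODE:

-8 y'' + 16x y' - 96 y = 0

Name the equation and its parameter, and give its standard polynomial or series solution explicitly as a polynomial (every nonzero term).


All three coefficients share the factor -8; dividing through by -8 gives  y'' - 2x y' + 12 y = 0.
This matches the Hermite equation y'' - 2x y' + 2n y = 0 with 2n = 12, so n = 6; the polynomial solution is H_6(x).
With y = sum_k a_k x^k, matching x^k gives (k+2)(k+1) a_{k+2} = 2(k - n) a_k = 2(k - 6) a_k. The right side vanishes at k = 6, so the series with the parity of 6 terminates at degree 6.
Standard normalization: leading coefficient of H_n is 2^n, so a_6 = 2^6 = 64. Work downward with a_k = (k+1)(k+2) a_{k+2} / (2(k - n)):
  a_4 = (5)(6)(64) / (2(4 - 6)) = 1920/(-4) = -480
  a_2 = (3)(4)(-480) / (2(2 - 6)) = -5760/(-8) = 720
  a_0 = (1)(2)(720) / (2(0 - 6)) = 1440/(-12) = -120
Hence H_6(x) = 64 x^6 - 480 x^4 + 720 x^2 - 120.

H_6(x); series = 64 x^6 - 480 x^4 + 720 x^2 - 120


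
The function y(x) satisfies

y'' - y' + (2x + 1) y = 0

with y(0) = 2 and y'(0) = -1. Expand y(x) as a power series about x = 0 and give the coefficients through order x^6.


Ansatz: y(x) = sum_{n>=0} a_n x^n, so y'(x) = sum_{n>=1} n a_n x^(n-1) and y''(x) = sum_{n>=2} n(n-1) a_n x^(n-2).
Substitute into P(x) y'' + Q(x) y' + R(x) y = 0 with P(x) = 1, Q(x) = -1, R(x) = 2x + 1, and match powers of x.
Initial conditions: a_0 = 2, a_1 = -1.
Setting the coefficient of each power of x to zero and solving order by order (substituting the coefficients already found):
  x^0: 2 a_2 - a_1 + a_0 = 0  ->  2 a_2 = a_1 - a_0 = -3  ->  a_2 = -3/2
  x^1: 6 a_3 - 2 a_2 + a_1 + 2 a_0 = 0  ->  6 a_3 = 2 a_2 - a_1 - 2 a_0 = -6  ->  a_3 = -1
  x^2: 12 a_4 - 3 a_3 + a_2 + 2 a_1 = 0  ->  12 a_4 = 3 a_3 - a_2 - 2 a_1 = 1/2  ->  a_4 = 1/24
  x^3: 20 a_5 - 4 a_4 + a_3 + 2 a_2 = 0  ->  20 a_5 = 4 a_4 - a_3 - 2 a_2 = 25/6  ->  a_5 = 5/24
  x^4: 30 a_6 - 5 a_5 + a_4 + 2 a_3 = 0  ->  30 a_6 = 5 a_5 - a_4 - 2 a_3 = 3  ->  a_6 = 1/10
Truncated series: y(x) = 2 - x - (3/2) x^2 - x^3 + (1/24) x^4 + (5/24) x^5 + (1/10) x^6 + O(x^7).

a_0 = 2; a_1 = -1; a_2 = -3/2; a_3 = -1; a_4 = 1/24; a_5 = 5/24; a_6 = 1/10


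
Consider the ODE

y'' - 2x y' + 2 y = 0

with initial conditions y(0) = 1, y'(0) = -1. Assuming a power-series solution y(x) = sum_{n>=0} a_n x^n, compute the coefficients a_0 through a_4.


Ansatz: y(x) = sum_{n>=0} a_n x^n, so y'(x) = sum_{n>=1} n a_n x^(n-1) and y''(x) = sum_{n>=2} n(n-1) a_n x^(n-2).
Substitute into P(x) y'' + Q(x) y' + R(x) y = 0 with P(x) = 1, Q(x) = -2x, R(x) = 2, and match powers of x.
Initial conditions: a_0 = 1, a_1 = -1.
Setting the coefficient of each power of x to zero and solving order by order (substituting the coefficients already found):
  x^0: 2 a_2 + 2 a_0 = 0  ->  2 a_2 = -2 a_0 = -2  ->  a_2 = -1
  x^1: 6 a_3 = 0  ->  a_3 = 0
  x^2: 12 a_4 - 2 a_2 = 0  ->  12 a_4 = 2 a_2 = -2  ->  a_4 = -1/6
Truncated series: y(x) = 1 - x - x^2 - (1/6) x^4 + O(x^5).

a_0 = 1; a_1 = -1; a_2 = -1; a_3 = 0; a_4 = -1/6


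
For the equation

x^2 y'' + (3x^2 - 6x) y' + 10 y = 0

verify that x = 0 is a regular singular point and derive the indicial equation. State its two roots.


Divide by x^2 to reach normal form y'' + P_1(x) y' + P_2(x) y = 0 with P_1(x) = 3 - 6/x and P_2(x) = 10/x^2.
x = 0 is a singular point because the y'-coefficient 3 - 6/x has a pole at x = 0 and the y-coefficient 10/x^2 has a pole at x = 0.
It is a regular singular point because x P_1(x) = p(x) = 3x - 6 and x^2 P_2(x) = q(x) = 10 are polynomials, hence analytic at x = 0.
p(0) = -6,  q(0) = 10.
Indicial equation: r(r-1) + p(0) r + q(0) = 0, i.e. r^2 + (p(0) - 1) r + q(0) = 0, i.e. r^2 - 7 r + 10 = 0.
Discriminant: (-7)^2 - 4(10) = 9, so r = (7 ± 3)/2.
Solving: r_1 = 5, r_2 = 2.

indicial: r^2 - 7 r + 10 = 0; roots r_1 = 5, r_2 = 2


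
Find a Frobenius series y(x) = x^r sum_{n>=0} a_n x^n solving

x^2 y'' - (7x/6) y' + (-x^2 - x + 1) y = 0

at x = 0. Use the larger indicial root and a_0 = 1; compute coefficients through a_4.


Write in Frobenius form y'' + (p(x)/x) y' + (q(x)/x^2) y = 0:
  p(x) = -7/6,  q(x) = -x^2 - x + 1.
Indicial equation: r(r-1) + (-7/6) r + (1) = 0 -> roots r_1 = 3/2, r_2 = 2/3.
Take r = r_1 = 3/2. Let y(x) = x^r sum_{n>=0} a_n x^n with a_0 = 1.
Substitute y = x^r sum a_n x^n and match x^{r+n}. The recurrence is
  D(n) a_n - 1 a_{n-1} - 1 a_{n-2} = 0,  where D(n) = (r+n)(r+n-1) + (-7/6)(r+n) + (1).
  a_n = [1 a_{n-1} + 1 a_{n-2}] / D(n).
Since the indicial polynomial factors as (r - r_1)(r - r_2), D(n) = (r_1 + n - r_1)(r_1 + n - r_2) = n(n + 5/6).
Evaluating step by step (a_0 = 1):
  n = 1: D(1) = 1(1 + 5/6) = 11/6; numerator = 1(1) = 1; a_1 = (1)/(11/6) = 6/11
  n = 2: D(2) = 2(2 + 5/6) = 17/3; numerator = 1(6/11) + 1(1) = 17/11; a_2 = (17/11)/(17/3) = 3/11
  n = 3: D(3) = 3(3 + 5/6) = 23/2; numerator = 1(3/11) + 1(6/11) = 9/11; a_3 = (9/11)/(23/2) = 18/253
  n = 4: D(4) = 4(4 + 5/6) = 58/3; numerator = 1(18/253) + 1(3/11) = 87/253; a_4 = (87/253)/(58/3) = 9/506

r = 3/2; a_0 = 1; a_1 = 6/11; a_2 = 3/11; a_3 = 18/253; a_4 = 9/506


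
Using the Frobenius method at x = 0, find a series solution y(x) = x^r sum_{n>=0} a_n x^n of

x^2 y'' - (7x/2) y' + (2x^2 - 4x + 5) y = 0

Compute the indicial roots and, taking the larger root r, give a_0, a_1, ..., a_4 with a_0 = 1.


Write in Frobenius form y'' + (p(x)/x) y' + (q(x)/x^2) y = 0:
  p(x) = -7/2,  q(x) = 2x^2 - 4x + 5.
Indicial equation: r(r-1) + (-7/2) r + (5) = 0 -> roots r_1 = 5/2, r_2 = 2.
Take r = r_1 = 5/2. Let y(x) = x^r sum_{n>=0} a_n x^n with a_0 = 1.
Substitute y = x^r sum a_n x^n and match x^{r+n}. The recurrence is
  D(n) a_n - 4 a_{n-1} + 2 a_{n-2} = 0,  where D(n) = (r+n)(r+n-1) + (-7/2)(r+n) + (5).
  a_n = [4 a_{n-1} - 2 a_{n-2}] / D(n).
Since the indicial polynomial factors as (r - r_1)(r - r_2), D(n) = (r_1 + n - r_1)(r_1 + n - r_2) = n(n + 1/2).
Evaluating step by step (a_0 = 1):
  n = 1: D(1) = 1(1 + 1/2) = 3/2; numerator = 4(1) = 4; a_1 = (4)/(3/2) = 8/3
  n = 2: D(2) = 2(2 + 1/2) = 5; numerator = 4(8/3) - 2(1) = 26/3; a_2 = (26/3)/(5) = 26/15
  n = 3: D(3) = 3(3 + 1/2) = 21/2; numerator = 4(26/15) - 2(8/3) = 8/5; a_3 = (8/5)/(21/2) = 16/105
  n = 4: D(4) = 4(4 + 1/2) = 18; numerator = 4(16/105) - 2(26/15) = -20/7; a_4 = (-20/7)/(18) = -10/63

r = 5/2; a_0 = 1; a_1 = 8/3; a_2 = 26/15; a_3 = 16/105; a_4 = -10/63


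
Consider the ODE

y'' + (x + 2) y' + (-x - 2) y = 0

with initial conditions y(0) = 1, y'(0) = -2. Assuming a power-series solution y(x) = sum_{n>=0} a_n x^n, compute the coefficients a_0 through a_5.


Ansatz: y(x) = sum_{n>=0} a_n x^n, so y'(x) = sum_{n>=1} n a_n x^(n-1) and y''(x) = sum_{n>=2} n(n-1) a_n x^(n-2).
Substitute into P(x) y'' + Q(x) y' + R(x) y = 0 with P(x) = 1, Q(x) = x + 2, R(x) = -x - 2, and match powers of x.
Initial conditions: a_0 = 1, a_1 = -2.
Setting the coefficient of each power of x to zero and solving order by order (substituting the coefficients already found):
  x^0: 2 a_2 + 2 a_1 - 2 a_0 = 0  ->  2 a_2 = -2 a_1 + 2 a_0 = 6  ->  a_2 = 3
  x^1: 6 a_3 + 4 a_2 - a_1 - a_0 = 0  ->  6 a_3 = -4 a_2 + a_1 + a_0 = -13  ->  a_3 = -13/6
  x^2: 12 a_4 + 6 a_3 - a_1 = 0  ->  12 a_4 = -6 a_3 + a_1 = 11  ->  a_4 = 11/12
  x^3: 20 a_5 + 8 a_4 + a_3 - a_2 = 0  ->  20 a_5 = -8 a_4 - a_3 + a_2 = -13/6  ->  a_5 = -13/120
Truncated series: y(x) = 1 - 2 x + 3 x^2 - (13/6) x^3 + (11/12) x^4 - (13/120) x^5 + O(x^6).

a_0 = 1; a_1 = -2; a_2 = 3; a_3 = -13/6; a_4 = 11/12; a_5 = -13/120


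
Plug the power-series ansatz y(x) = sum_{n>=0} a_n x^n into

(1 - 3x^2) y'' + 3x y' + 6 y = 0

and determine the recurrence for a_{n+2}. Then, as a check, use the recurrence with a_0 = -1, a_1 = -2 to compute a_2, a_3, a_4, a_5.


Substitute y = sum_n a_n x^n.
(1 - 3 x^2) y'' contributes (n+2)(n+1) a_{n+2} - 3 n(n-1) a_n at x^n.
3 x y'(x) contributes 3 n a_n at x^n.
6 y(x) contributes 6 a_n at x^n.
Matching x^n: (n+2)(n+1) a_{n+2} + (-3 n(n-1) + 3 n + 6) a_n = 0.
Thus a_{n+2} = (3 n(n-1) - 3 n - 6) / ((n+1)(n+2)) * a_n.

Check with a_0 = -1, a_1 = -2 (apply the recurrence for n = 0, 1, 2, 3): a_0 = -1, a_1 = -2, a_2 = 3, a_3 = 3, a_4 = -3/2, a_5 = 9/20.

a_(n+2) = (3 n(n-1) - 3 n - 6) / ((n+1)(n+2)) * a_n; check: a_0 = -1, a_1 = -2, a_2 = 3, a_3 = 3, a_4 = -3/2, a_5 = 9/20


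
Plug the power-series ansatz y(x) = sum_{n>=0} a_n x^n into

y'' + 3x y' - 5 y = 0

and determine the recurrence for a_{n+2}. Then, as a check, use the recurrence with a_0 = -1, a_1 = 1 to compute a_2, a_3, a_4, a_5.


Substitute y = sum_n a_n x^n.
y''(x) has coefficient (n+2)(n+1) a_{n+2} at x^n;
3 x y'(x) has coefficient 3 n a_n at x^n (shift);
-5 y(x) has coefficient -5 a_n at x^n.
Matching x^n: (n+2)(n+1) a_{n+2} + (3n - 5) a_n = 0.
Thus a_{n+2} = (-3n + 5) / ((n+1)(n+2)) * a_n.

Check with a_0 = -1, a_1 = 1 (apply the recurrence for n = 0, 1, 2, 3): a_0 = -1, a_1 = 1, a_2 = -5/2, a_3 = 1/3, a_4 = 5/24, a_5 = -1/15.

a_(n+2) = (-3n + 5) / ((n+1)(n+2)) * a_n; check: a_0 = -1, a_1 = 1, a_2 = -5/2, a_3 = 1/3, a_4 = 5/24, a_5 = -1/15


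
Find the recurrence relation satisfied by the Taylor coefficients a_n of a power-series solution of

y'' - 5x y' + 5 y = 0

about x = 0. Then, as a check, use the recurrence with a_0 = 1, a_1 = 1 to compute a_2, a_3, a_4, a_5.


Substitute y = sum_n a_n x^n.
y''(x) has coefficient (n+2)(n+1) a_{n+2} at x^n;
-5 x y'(x) has coefficient -5 n a_n at x^n (shift);
5 y(x) has coefficient 5 a_n at x^n.
Matching x^n: (n+2)(n+1) a_{n+2} + (-5n + 5) a_n = 0.
Thus a_{n+2} = (5n - 5) / ((n+1)(n+2)) * a_n.

Check with a_0 = 1, a_1 = 1 (apply the recurrence for n = 0, 1, 2, 3): a_0 = 1, a_1 = 1, a_2 = -5/2, a_3 = 0, a_4 = -25/24, a_5 = 0.

a_(n+2) = (5n - 5) / ((n+1)(n+2)) * a_n; check: a_0 = 1, a_1 = 1, a_2 = -5/2, a_3 = 0, a_4 = -25/24, a_5 = 0


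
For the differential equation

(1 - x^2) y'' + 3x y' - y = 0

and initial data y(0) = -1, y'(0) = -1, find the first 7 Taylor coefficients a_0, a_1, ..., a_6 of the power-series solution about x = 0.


Ansatz: y(x) = sum_{n>=0} a_n x^n, so y'(x) = sum_{n>=1} n a_n x^(n-1) and y''(x) = sum_{n>=2} n(n-1) a_n x^(n-2).
Substitute into P(x) y'' + Q(x) y' + R(x) y = 0 with P(x) = 1 - x^2, Q(x) = 3x, R(x) = -1, and match powers of x.
Initial conditions: a_0 = -1, a_1 = -1.
Setting the coefficient of each power of x to zero and solving order by order (substituting the coefficients already found):
  x^0: 2 a_2 - a_0 = 0  ->  2 a_2 = a_0 = -1  ->  a_2 = -1/2
  x^1: 6 a_3 + 2 a_1 = 0  ->  6 a_3 = -2 a_1 = 2  ->  a_3 = 1/3
  x^2: 12 a_4 + 3 a_2 = 0  ->  12 a_4 = -3 a_2 = 3/2  ->  a_4 = 1/8
  x^3: 20 a_5 + 2 a_3 = 0  ->  20 a_5 = -2 a_3 = -2/3  ->  a_5 = -1/30
  x^4: 30 a_6 - a_4 = 0  ->  30 a_6 = a_4 = 1/8  ->  a_6 = 1/240
Truncated series: y(x) = -1 - x - (1/2) x^2 + (1/3) x^3 + (1/8) x^4 - (1/30) x^5 + (1/240) x^6 + O(x^7).

a_0 = -1; a_1 = -1; a_2 = -1/2; a_3 = 1/3; a_4 = 1/8; a_5 = -1/30; a_6 = 1/240


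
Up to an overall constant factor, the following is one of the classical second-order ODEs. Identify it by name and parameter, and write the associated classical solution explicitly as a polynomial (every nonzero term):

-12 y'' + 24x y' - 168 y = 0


All three coefficients share the factor -12; dividing through by -12 gives  y'' - 2x y' + 14 y = 0.
This matches the Hermite equation y'' - 2x y' + 2n y = 0 with 2n = 14, so n = 7; the polynomial solution is H_7(x).
With y = sum_k a_k x^k, matching x^k gives (k+2)(k+1) a_{k+2} = 2(k - n) a_k = 2(k - 7) a_k. The right side vanishes at k = 7, so the series with the parity of 7 terminates at degree 7.
Standard normalization: leading coefficient of H_n is 2^n, so a_7 = 2^7 = 128. Work downward with a_k = (k+1)(k+2) a_{k+2} / (2(k - n)):
  a_5 = (6)(7)(128) / (2(5 - 7)) = 5376/(-4) = -1344
  a_3 = (4)(5)(-1344) / (2(3 - 7)) = -26880/(-8) = 3360
  a_1 = (2)(3)(3360) / (2(1 - 7)) = 20160/(-12) = -1680
Hence H_7(x) = 128 x^7 - 1344 x^5 + 3360 x^3 - 1680 x.

H_7(x); series = 128 x^7 - 1344 x^5 + 3360 x^3 - 1680 x


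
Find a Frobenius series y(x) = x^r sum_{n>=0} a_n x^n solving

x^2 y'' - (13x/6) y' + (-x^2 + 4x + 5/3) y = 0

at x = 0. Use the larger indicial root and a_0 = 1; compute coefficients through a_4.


Write in Frobenius form y'' + (p(x)/x) y' + (q(x)/x^2) y = 0:
  p(x) = -13/6,  q(x) = -x^2 + 4x + 5/3.
Indicial equation: r(r-1) + (-13/6) r + (5/3) = 0 -> roots r_1 = 5/2, r_2 = 2/3.
Take r = r_1 = 5/2. Let y(x) = x^r sum_{n>=0} a_n x^n with a_0 = 1.
Substitute y = x^r sum a_n x^n and match x^{r+n}. The recurrence is
  D(n) a_n + 4 a_{n-1} - 1 a_{n-2} = 0,  where D(n) = (r+n)(r+n-1) + (-13/6)(r+n) + (5/3).
  a_n = [-4 a_{n-1} + 1 a_{n-2}] / D(n).
Since the indicial polynomial factors as (r - r_1)(r - r_2), D(n) = (r_1 + n - r_1)(r_1 + n - r_2) = n(n + 11/6).
Evaluating step by step (a_0 = 1):
  n = 1: D(1) = 1(1 + 11/6) = 17/6; numerator = -4(1) = -4; a_1 = (-4)/(17/6) = -24/17
  n = 2: D(2) = 2(2 + 11/6) = 23/3; numerator = -4(-24/17) + 1(1) = 113/17; a_2 = (113/17)/(23/3) = 339/391
  n = 3: D(3) = 3(3 + 11/6) = 29/2; numerator = -4(339/391) + 1(-24/17) = -1908/391; a_3 = (-1908/391)/(29/2) = -3816/11339
  n = 4: D(4) = 4(4 + 11/6) = 70/3; numerator = -4(-3816/11339) + 1(339/391) = 25095/11339; a_4 = (25095/11339)/(70/3) = 2151/22678

r = 5/2; a_0 = 1; a_1 = -24/17; a_2 = 339/391; a_3 = -3816/11339; a_4 = 2151/22678


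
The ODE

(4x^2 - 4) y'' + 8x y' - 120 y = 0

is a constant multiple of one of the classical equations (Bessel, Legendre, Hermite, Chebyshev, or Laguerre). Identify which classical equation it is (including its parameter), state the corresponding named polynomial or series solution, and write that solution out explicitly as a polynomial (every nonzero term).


All three coefficients share the factor -4; dividing through by -4 gives  (1 - x^2) y'' - 2x y' + 30 y = 0.
This matches the Legendre equation (1 - x^2) y'' - 2x y' + n(n+1) y = 0 (note the -2x y' term) with n(n+1) = 30, so n = 5; the polynomial solution is P_5(x).
With y = sum_k a_k x^k, matching x^k gives (k+2)(k+1) a_{k+2} = [k(k+1) - n(n+1)] a_k = (k - 5)(k + 6) a_k. The right side vanishes at k = 5, so the series with the parity of 5 terminates at degree 5.
Standard normalization (P_n(1) = 1): leading coefficient (2n)!/(2^n (n!)^2) = 3628800/(32*14400) = 63/8, so a_5 = 63/8. Work downward with a_k = (k+1)(k+2) a_{k+2} / ((k - 5)(k + 6)):
  a_3 = (4)(5)(63/8) / ((3 - 5)(3 + 6)) = (315/2)/(-18) = -35/4
  a_1 = (2)(3)(-35/4) / ((1 - 5)(1 + 6)) = (-105/2)/(-28) = 15/8
Hence P_5(x) = 63 x^5/8 - 35 x^3/4 + 15 x/8.

P_5(x); series = 63 x^5/8 - 35 x^3/4 + 15 x/8


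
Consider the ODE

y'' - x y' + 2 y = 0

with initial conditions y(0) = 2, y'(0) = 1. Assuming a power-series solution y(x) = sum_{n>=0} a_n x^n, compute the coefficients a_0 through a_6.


Ansatz: y(x) = sum_{n>=0} a_n x^n, so y'(x) = sum_{n>=1} n a_n x^(n-1) and y''(x) = sum_{n>=2} n(n-1) a_n x^(n-2).
Substitute into P(x) y'' + Q(x) y' + R(x) y = 0 with P(x) = 1, Q(x) = -x, R(x) = 2, and match powers of x.
Initial conditions: a_0 = 2, a_1 = 1.
Setting the coefficient of each power of x to zero and solving order by order (substituting the coefficients already found):
  x^0: 2 a_2 + 2 a_0 = 0  ->  2 a_2 = -2 a_0 = -4  ->  a_2 = -2
  x^1: 6 a_3 + a_1 = 0  ->  6 a_3 = -a_1 = -1  ->  a_3 = -1/6
  x^2: 12 a_4 = 0  ->  a_4 = 0
  x^3: 20 a_5 - a_3 = 0  ->  20 a_5 = a_3 = -1/6  ->  a_5 = -1/120
  x^4: 30 a_6 - 2 a_4 = 0  ->  30 a_6 = 2 a_4 = 0  ->  a_6 = 0
Truncated series: y(x) = 2 + x - 2 x^2 - (1/6) x^3 - (1/120) x^5 + O(x^7).

a_0 = 2; a_1 = 1; a_2 = -2; a_3 = -1/6; a_4 = 0; a_5 = -1/120; a_6 = 0


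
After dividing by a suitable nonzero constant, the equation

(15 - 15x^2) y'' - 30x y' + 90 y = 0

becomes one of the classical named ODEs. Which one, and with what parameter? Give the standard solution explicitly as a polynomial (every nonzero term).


All three coefficients share the factor 15; dividing through by 15 gives  (1 - x^2) y'' - 2x y' + 6 y = 0.
This matches the Legendre equation (1 - x^2) y'' - 2x y' + n(n+1) y = 0 (note the -2x y' term) with n(n+1) = 6, so n = 2; the polynomial solution is P_2(x).
With y = sum_k a_k x^k, matching x^k gives (k+2)(k+1) a_{k+2} = [k(k+1) - n(n+1)] a_k = (k - 2)(k + 3) a_k. The right side vanishes at k = 2, so the series with the parity of 2 terminates at degree 2.
Standard normalization (P_n(1) = 1): leading coefficient (2n)!/(2^n (n!)^2) = 24/(4*4) = 3/2, so a_2 = 3/2. Work downward with a_k = (k+1)(k+2) a_{k+2} / ((k - 2)(k + 3)):
  a_0 = (1)(2)(3/2) / ((0 - 2)(0 + 3)) = 3/(-6) = -1/2
Hence P_2(x) = 3 x^2/2 - 1/2.

P_2(x); series = 3 x^2/2 - 1/2


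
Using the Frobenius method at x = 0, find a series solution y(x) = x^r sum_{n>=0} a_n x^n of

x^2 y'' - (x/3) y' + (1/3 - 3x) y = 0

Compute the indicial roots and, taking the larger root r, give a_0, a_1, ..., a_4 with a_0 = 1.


Write in Frobenius form y'' + (p(x)/x) y' + (q(x)/x^2) y = 0:
  p(x) = -1/3,  q(x) = 1/3 - 3x.
Indicial equation: r(r-1) + (-1/3) r + (1/3) = 0 -> roots r_1 = 1, r_2 = 1/3.
Take r = r_1 = 1. Let y(x) = x^r sum_{n>=0} a_n x^n with a_0 = 1.
Substitute y = x^r sum a_n x^n and match x^{r+n}. The recurrence is
  D(n) a_n - 3 a_{n-1} = 0,  where D(n) = (r+n)(r+n-1) + (-1/3)(r+n) + (1/3).
  a_n = 3 / D(n) * a_{n-1}.
Since the indicial polynomial factors as (r - r_1)(r - r_2), D(n) = (r_1 + n - r_1)(r_1 + n - r_2) = n(n + 2/3).
Evaluating step by step (a_0 = 1):
  n = 1: D(1) = 1(1 + 2/3) = 5/3; numerator = 3(1) = 3; a_1 = (3)/(5/3) = 9/5
  n = 2: D(2) = 2(2 + 2/3) = 16/3; numerator = 3(9/5) = 27/5; a_2 = (27/5)/(16/3) = 81/80
  n = 3: D(3) = 3(3 + 2/3) = 11; numerator = 3(81/80) = 243/80; a_3 = (243/80)/(11) = 243/880
  n = 4: D(4) = 4(4 + 2/3) = 56/3; numerator = 3(243/880) = 729/880; a_4 = (729/880)/(56/3) = 2187/49280

r = 1; a_0 = 1; a_1 = 9/5; a_2 = 81/80; a_3 = 243/880; a_4 = 2187/49280


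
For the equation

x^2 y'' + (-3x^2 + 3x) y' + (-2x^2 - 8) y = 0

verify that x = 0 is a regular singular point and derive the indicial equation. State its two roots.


Divide by x^2 to reach normal form y'' + P_1(x) y' + P_2(x) y = 0 with P_1(x) = -3 + 3/x and P_2(x) = -2 - 8/x^2.
x = 0 is a singular point because the y'-coefficient -3 + 3/x has a pole at x = 0 and the y-coefficient -2 - 8/x^2 has a pole at x = 0.
It is a regular singular point because x P_1(x) = p(x) = 3 - 3x and x^2 P_2(x) = q(x) = -2x^2 - 8 are polynomials, hence analytic at x = 0.
p(0) = 3,  q(0) = -8.
Indicial equation: r(r-1) + p(0) r + q(0) = 0, i.e. r^2 + (p(0) - 1) r + q(0) = 0, i.e. r^2 + 2 r - 8 = 0.
Discriminant: (2)^2 - 4(-8) = 36, so r = (-2 ± 6)/2.
Solving: r_1 = 2, r_2 = -4.

indicial: r^2 + 2 r - 8 = 0; roots r_1 = 2, r_2 = -4


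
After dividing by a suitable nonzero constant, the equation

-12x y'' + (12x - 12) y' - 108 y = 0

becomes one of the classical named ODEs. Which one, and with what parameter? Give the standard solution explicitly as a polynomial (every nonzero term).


All three coefficients share the factor -12; dividing through by -12 gives  x y'' + (1 - x) y' + 9 y = 0.
This matches the Laguerre equation x y'' + (1 - x) y' + n y = 0 with n = 9; the polynomial solution is L_9(x).
With y = sum_k a_k x^k, matching x^k gives (k+1)k a_{k+1} + (k+1) a_{k+1} - k a_k + n a_k = 0, i.e. (k+1)^2 a_{k+1} = (k - n) a_k = (k - 9) a_k. The right side vanishes at k = 9, so the series terminates at degree 9.
Standard normalization L_n(0) = 1 gives a_0 = 1. Work upward with a_{k+1} = (k - 9) a_k / (k+1)^2:
  a_1 = (0 - 9)(1) / 1^2 = -9/1 = -9
  a_2 = (1 - 9)(-9) / 2^2 = 72/4 = 18
  a_3 = (2 - 9)(18) / 3^2 = -126/9 = -14
  a_4 = (3 - 9)(-14) / 4^2 = 84/16 = 21/4
  a_5 = (4 - 9)(21/4) / 5^2 = (-105/4)/25 = -21/20
  a_6 = (5 - 9)(-21/20) / 6^2 = (21/5)/36 = 7/60
  a_7 = (6 - 9)(7/60) / 7^2 = (-7/20)/49 = -1/140
  a_8 = (7 - 9)(-1/140) / 8^2 = (1/70)/64 = 1/4480
  a_9 = (8 - 9)(1/4480) / 9^2 = (-1/4480)/81 = -1/362880
Hence L_9(x) = -x^9/362880 + x^8/4480 - x^7/140 + 7 x^6/60 - 21 x^5/20 + 21 x^4/4 - 14 x^3 + 18 x^2 - 9 x + 1.

L_9(x); series = -x^9/362880 + x^8/4480 - x^7/140 + 7 x^6/60 - 21 x^5/20 + 21 x^4/4 - 14 x^3 + 18 x^2 - 9 x + 1


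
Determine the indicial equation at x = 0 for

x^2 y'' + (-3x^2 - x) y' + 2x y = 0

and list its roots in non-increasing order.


Divide by x^2 to reach normal form y'' + P_1(x) y' + P_2(x) y = 0 with P_1(x) = -3 - 1/x and P_2(x) = 2/x.
x = 0 is a singular point because the y'-coefficient -3 - 1/x has a pole at x = 0 and the y-coefficient 2/x has a pole at x = 0.
It is a regular singular point because x P_1(x) = p(x) = -3x - 1 and x^2 P_2(x) = q(x) = 2x are polynomials, hence analytic at x = 0.
p(0) = -1,  q(0) = 0.
Indicial equation: r(r-1) + p(0) r + q(0) = 0, i.e. r^2 + (p(0) - 1) r + q(0) = 0, i.e. r^2 - 2 r = 0.
Discriminant: (-2)^2 - 4(0) = 4, so r = (2 ± 2)/2.
Solving: r_1 = 2, r_2 = 0.

indicial: r^2 - 2 r = 0; roots r_1 = 2, r_2 = 0


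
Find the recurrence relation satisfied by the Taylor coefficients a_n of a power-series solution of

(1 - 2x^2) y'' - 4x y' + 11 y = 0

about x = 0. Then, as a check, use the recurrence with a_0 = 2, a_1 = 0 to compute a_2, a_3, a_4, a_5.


Substitute y = sum_n a_n x^n.
(1 - 2 x^2) y'' contributes (n+2)(n+1) a_{n+2} - 2 n(n-1) a_n at x^n.
-4 x y'(x) contributes -4 n a_n at x^n.
11 y(x) contributes 11 a_n at x^n.
Matching x^n: (n+2)(n+1) a_{n+2} + (-2 n(n-1) - 4 n + 11) a_n = 0.
Thus a_{n+2} = (2 n(n-1) + 4 n - 11) / ((n+1)(n+2)) * a_n.

Check with a_0 = 2, a_1 = 0 (apply the recurrence for n = 0, 1, 2, 3): a_0 = 2, a_1 = 0, a_2 = -11, a_3 = 0, a_4 = -11/12, a_5 = 0.

a_(n+2) = (2 n(n-1) + 4 n - 11) / ((n+1)(n+2)) * a_n; check: a_0 = 2, a_1 = 0, a_2 = -11, a_3 = 0, a_4 = -11/12, a_5 = 0


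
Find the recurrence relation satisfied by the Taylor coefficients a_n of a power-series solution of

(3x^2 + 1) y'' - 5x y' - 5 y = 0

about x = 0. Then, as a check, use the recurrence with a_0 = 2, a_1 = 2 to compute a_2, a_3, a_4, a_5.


Substitute y = sum_n a_n x^n.
(1 + 3 x^2) y'' contributes (n+2)(n+1) a_{n+2} + 3 n(n-1) a_n at x^n.
-5 x y'(x) contributes -5 n a_n at x^n.
-5 y(x) contributes -5 a_n at x^n.
Matching x^n: (n+2)(n+1) a_{n+2} + (3 n(n-1) - 5 n - 5) a_n = 0.
Thus a_{n+2} = (-3 n(n-1) + 5 n + 5) / ((n+1)(n+2)) * a_n.

Check with a_0 = 2, a_1 = 2 (apply the recurrence for n = 0, 1, 2, 3): a_0 = 2, a_1 = 2, a_2 = 5, a_3 = 10/3, a_4 = 15/4, a_5 = 1/3.

a_(n+2) = (-3 n(n-1) + 5 n + 5) / ((n+1)(n+2)) * a_n; check: a_0 = 2, a_1 = 2, a_2 = 5, a_3 = 10/3, a_4 = 15/4, a_5 = 1/3


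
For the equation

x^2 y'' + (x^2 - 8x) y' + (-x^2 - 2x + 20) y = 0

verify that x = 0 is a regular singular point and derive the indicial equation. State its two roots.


Divide by x^2 to reach normal form y'' + P_1(x) y' + P_2(x) y = 0 with P_1(x) = 1 - 8/x and P_2(x) = -1 - 2/x + 20/x^2.
x = 0 is a singular point because the y'-coefficient 1 - 8/x has a pole at x = 0 and the y-coefficient -1 - 2/x + 20/x^2 has a pole at x = 0.
It is a regular singular point because x P_1(x) = p(x) = x - 8 and x^2 P_2(x) = q(x) = -x^2 - 2x + 20 are polynomials, hence analytic at x = 0.
p(0) = -8,  q(0) = 20.
Indicial equation: r(r-1) + p(0) r + q(0) = 0, i.e. r^2 + (p(0) - 1) r + q(0) = 0, i.e. r^2 - 9 r + 20 = 0.
Discriminant: (-9)^2 - 4(20) = 1, so r = (9 ± 1)/2.
Solving: r_1 = 5, r_2 = 4.

indicial: r^2 - 9 r + 20 = 0; roots r_1 = 5, r_2 = 4


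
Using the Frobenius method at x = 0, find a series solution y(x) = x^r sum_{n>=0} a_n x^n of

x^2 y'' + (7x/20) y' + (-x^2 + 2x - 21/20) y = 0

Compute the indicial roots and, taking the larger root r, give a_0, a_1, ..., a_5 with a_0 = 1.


Write in Frobenius form y'' + (p(x)/x) y' + (q(x)/x^2) y = 0:
  p(x) = 7/20,  q(x) = -x^2 + 2x - 21/20.
Indicial equation: r(r-1) + (7/20) r + (-21/20) = 0 -> roots r_1 = 7/5, r_2 = -3/4.
Take r = r_1 = 7/5. Let y(x) = x^r sum_{n>=0} a_n x^n with a_0 = 1.
Substitute y = x^r sum a_n x^n and match x^{r+n}. The recurrence is
  D(n) a_n + 2 a_{n-1} - 1 a_{n-2} = 0,  where D(n) = (r+n)(r+n-1) + (7/20)(r+n) + (-21/20).
  a_n = [-2 a_{n-1} + 1 a_{n-2}] / D(n).
Since the indicial polynomial factors as (r - r_1)(r - r_2), D(n) = (r_1 + n - r_1)(r_1 + n - r_2) = n(n + 43/20).
Evaluating step by step (a_0 = 1):
  n = 1: D(1) = 1(1 + 43/20) = 63/20; numerator = -2(1) = -2; a_1 = (-2)/(63/20) = -40/63
  n = 2: D(2) = 2(2 + 43/20) = 83/10; numerator = -2(-40/63) + 1(1) = 143/63; a_2 = (143/63)/(83/10) = 1430/5229
  n = 3: D(3) = 3(3 + 43/20) = 309/20; numerator = -2(1430/5229) + 1(-40/63) = -2060/1743; a_3 = (-2060/1743)/(309/20) = -400/5229
  n = 4: D(4) = 4(4 + 43/20) = 123/5; numerator = -2(-400/5229) + 1(1430/5229) = 2230/5229; a_4 = (2230/5229)/(123/5) = 11150/643167
  n = 5: D(5) = 5(5 + 43/20) = 143/4; numerator = -2(11150/643167) + 1(-400/5229) = -71500/643167; a_5 = (-71500/643167)/(143/4) = -2000/643167

r = 7/5; a_0 = 1; a_1 = -40/63; a_2 = 1430/5229; a_3 = -400/5229; a_4 = 11150/643167; a_5 = -2000/643167


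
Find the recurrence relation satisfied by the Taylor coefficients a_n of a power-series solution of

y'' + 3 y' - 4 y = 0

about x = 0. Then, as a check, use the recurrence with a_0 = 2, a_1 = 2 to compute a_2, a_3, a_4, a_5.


Substitute y = sum_n a_n x^n.
y''(x) has coefficient (n+2)(n+1) a_{n+2} at x^n;
3 y'(x) has coefficient 3 (n+1) a_{n+1} at x^n;
-4 y(x) has coefficient -4 a_n at x^n.
Matching x^n: (n+2)(n+1) a_{n+2} + 3 (n+1) a_{n+1} - 4 a_n = 0.
Thus a_{n+2} = [-3 (n+1) a_{n+1} + 4 a_n] / ((n+1)(n+2)).

Check with a_0 = 2, a_1 = 2 (apply the recurrence for n = 0, 1, 2, 3): a_0 = 2, a_1 = 2, a_2 = 1, a_3 = 1/3, a_4 = 1/12, a_5 = 1/60.

a_(n+2) = [-3 (n+1) a_(n+1) + 4 a_n] / ((n+1)(n+2)); check: a_0 = 2, a_1 = 2, a_2 = 1, a_3 = 1/3, a_4 = 1/12, a_5 = 1/60


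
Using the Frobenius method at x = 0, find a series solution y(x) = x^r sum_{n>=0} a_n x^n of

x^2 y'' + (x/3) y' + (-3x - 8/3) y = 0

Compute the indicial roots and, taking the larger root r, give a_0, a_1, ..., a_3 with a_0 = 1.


Write in Frobenius form y'' + (p(x)/x) y' + (q(x)/x^2) y = 0:
  p(x) = 1/3,  q(x) = -3x - 8/3.
Indicial equation: r(r-1) + (1/3) r + (-8/3) = 0 -> roots r_1 = 2, r_2 = -4/3.
Take r = r_1 = 2. Let y(x) = x^r sum_{n>=0} a_n x^n with a_0 = 1.
Substitute y = x^r sum a_n x^n and match x^{r+n}. The recurrence is
  D(n) a_n - 3 a_{n-1} = 0,  where D(n) = (r+n)(r+n-1) + (1/3)(r+n) + (-8/3).
  a_n = 3 / D(n) * a_{n-1}.
Since the indicial polynomial factors as (r - r_1)(r - r_2), D(n) = (r_1 + n - r_1)(r_1 + n - r_2) = n(n + 10/3).
Evaluating step by step (a_0 = 1):
  n = 1: D(1) = 1(1 + 10/3) = 13/3; numerator = 3(1) = 3; a_1 = (3)/(13/3) = 9/13
  n = 2: D(2) = 2(2 + 10/3) = 32/3; numerator = 3(9/13) = 27/13; a_2 = (27/13)/(32/3) = 81/416
  n = 3: D(3) = 3(3 + 10/3) = 19; numerator = 3(81/416) = 243/416; a_3 = (243/416)/(19) = 243/7904

r = 2; a_0 = 1; a_1 = 9/13; a_2 = 81/416; a_3 = 243/7904


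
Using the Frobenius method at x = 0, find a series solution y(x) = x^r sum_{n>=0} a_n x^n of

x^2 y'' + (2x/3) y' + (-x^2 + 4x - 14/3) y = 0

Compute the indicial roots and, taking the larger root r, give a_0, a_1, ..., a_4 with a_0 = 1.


Write in Frobenius form y'' + (p(x)/x) y' + (q(x)/x^2) y = 0:
  p(x) = 2/3,  q(x) = -x^2 + 4x - 14/3.
Indicial equation: r(r-1) + (2/3) r + (-14/3) = 0 -> roots r_1 = 7/3, r_2 = -2.
Take r = r_1 = 7/3. Let y(x) = x^r sum_{n>=0} a_n x^n with a_0 = 1.
Substitute y = x^r sum a_n x^n and match x^{r+n}. The recurrence is
  D(n) a_n + 4 a_{n-1} - 1 a_{n-2} = 0,  where D(n) = (r+n)(r+n-1) + (2/3)(r+n) + (-14/3).
  a_n = [-4 a_{n-1} + 1 a_{n-2}] / D(n).
Since the indicial polynomial factors as (r - r_1)(r - r_2), D(n) = (r_1 + n - r_1)(r_1 + n - r_2) = n(n + 13/3).
Evaluating step by step (a_0 = 1):
  n = 1: D(1) = 1(1 + 13/3) = 16/3; numerator = -4(1) = -4; a_1 = (-4)/(16/3) = -3/4
  n = 2: D(2) = 2(2 + 13/3) = 38/3; numerator = -4(-3/4) + 1(1) = 4; a_2 = (4)/(38/3) = 6/19
  n = 3: D(3) = 3(3 + 13/3) = 22; numerator = -4(6/19) + 1(-3/4) = -153/76; a_3 = (-153/76)/(22) = -153/1672
  n = 4: D(4) = 4(4 + 13/3) = 100/3; numerator = -4(-153/1672) + 1(6/19) = 15/22; a_4 = (15/22)/(100/3) = 9/440

r = 7/3; a_0 = 1; a_1 = -3/4; a_2 = 6/19; a_3 = -153/1672; a_4 = 9/440


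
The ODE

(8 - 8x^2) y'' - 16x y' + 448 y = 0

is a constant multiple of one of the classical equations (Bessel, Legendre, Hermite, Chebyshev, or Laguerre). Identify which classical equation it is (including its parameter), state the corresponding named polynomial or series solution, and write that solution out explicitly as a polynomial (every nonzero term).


All three coefficients share the factor 8; dividing through by 8 gives  (1 - x^2) y'' - 2x y' + 56 y = 0.
This matches the Legendre equation (1 - x^2) y'' - 2x y' + n(n+1) y = 0 (note the -2x y' term) with n(n+1) = 56, so n = 7; the polynomial solution is P_7(x).
With y = sum_k a_k x^k, matching x^k gives (k+2)(k+1) a_{k+2} = [k(k+1) - n(n+1)] a_k = (k - 7)(k + 8) a_k. The right side vanishes at k = 7, so the series with the parity of 7 terminates at degree 7.
Standard normalization (P_n(1) = 1): leading coefficient (2n)!/(2^n (n!)^2) = 87178291200/(128*25401600) = 429/16, so a_7 = 429/16. Work downward with a_k = (k+1)(k+2) a_{k+2} / ((k - 7)(k + 8)):
  a_5 = (6)(7)(429/16) / ((5 - 7)(5 + 8)) = (9009/8)/(-26) = -693/16
  a_3 = (4)(5)(-693/16) / ((3 - 7)(3 + 8)) = (-3465/4)/(-44) = 315/16
  a_1 = (2)(3)(315/16) / ((1 - 7)(1 + 8)) = (945/8)/(-54) = -35/16
Hence P_7(x) = 429 x^7/16 - 693 x^5/16 + 315 x^3/16 - 35 x/16.

P_7(x); series = 429 x^7/16 - 693 x^5/16 + 315 x^3/16 - 35 x/16


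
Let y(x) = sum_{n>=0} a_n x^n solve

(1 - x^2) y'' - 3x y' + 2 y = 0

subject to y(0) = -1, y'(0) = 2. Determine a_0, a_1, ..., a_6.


Ansatz: y(x) = sum_{n>=0} a_n x^n, so y'(x) = sum_{n>=1} n a_n x^(n-1) and y''(x) = sum_{n>=2} n(n-1) a_n x^(n-2).
Substitute into P(x) y'' + Q(x) y' + R(x) y = 0 with P(x) = 1 - x^2, Q(x) = -3x, R(x) = 2, and match powers of x.
Initial conditions: a_0 = -1, a_1 = 2.
Setting the coefficient of each power of x to zero and solving order by order (substituting the coefficients already found):
  x^0: 2 a_2 + 2 a_0 = 0  ->  2 a_2 = -2 a_0 = 2  ->  a_2 = 1
  x^1: 6 a_3 - a_1 = 0  ->  6 a_3 = a_1 = 2  ->  a_3 = 1/3
  x^2: 12 a_4 - 6 a_2 = 0  ->  12 a_4 = 6 a_2 = 6  ->  a_4 = 1/2
  x^3: 20 a_5 - 13 a_3 = 0  ->  20 a_5 = 13 a_3 = 13/3  ->  a_5 = 13/60
  x^4: 30 a_6 - 22 a_4 = 0  ->  30 a_6 = 22 a_4 = 11  ->  a_6 = 11/30
Truncated series: y(x) = -1 + 2 x + x^2 + (1/3) x^3 + (1/2) x^4 + (13/60) x^5 + (11/30) x^6 + O(x^7).

a_0 = -1; a_1 = 2; a_2 = 1; a_3 = 1/3; a_4 = 1/2; a_5 = 13/60; a_6 = 11/30


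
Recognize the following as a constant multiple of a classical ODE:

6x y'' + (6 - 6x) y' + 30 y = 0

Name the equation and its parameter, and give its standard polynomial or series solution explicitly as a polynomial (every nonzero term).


All three coefficients share the factor 6; dividing through by 6 gives  x y'' + (1 - x) y' + 5 y = 0.
This matches the Laguerre equation x y'' + (1 - x) y' + n y = 0 with n = 5; the polynomial solution is L_5(x).
With y = sum_k a_k x^k, matching x^k gives (k+1)k a_{k+1} + (k+1) a_{k+1} - k a_k + n a_k = 0, i.e. (k+1)^2 a_{k+1} = (k - n) a_k = (k - 5) a_k. The right side vanishes at k = 5, so the series terminates at degree 5.
Standard normalization L_n(0) = 1 gives a_0 = 1. Work upward with a_{k+1} = (k - 5) a_k / (k+1)^2:
  a_1 = (0 - 5)(1) / 1^2 = -5/1 = -5
  a_2 = (1 - 5)(-5) / 2^2 = 20/4 = 5
  a_3 = (2 - 5)(5) / 3^2 = -15/9 = -5/3
  a_4 = (3 - 5)(-5/3) / 4^2 = (10/3)/16 = 5/24
  a_5 = (4 - 5)(5/24) / 5^2 = (-5/24)/25 = -1/120
Hence L_5(x) = -x^5/120 + 5 x^4/24 - 5 x^3/3 + 5 x^2 - 5 x + 1.

L_5(x); series = -x^5/120 + 5 x^4/24 - 5 x^3/3 + 5 x^2 - 5 x + 1


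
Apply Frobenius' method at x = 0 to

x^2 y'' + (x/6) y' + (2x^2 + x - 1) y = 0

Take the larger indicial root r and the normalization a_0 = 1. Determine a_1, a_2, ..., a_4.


Write in Frobenius form y'' + (p(x)/x) y' + (q(x)/x^2) y = 0:
  p(x) = 1/6,  q(x) = 2x^2 + x - 1.
Indicial equation: r(r-1) + (1/6) r + (-1) = 0 -> roots r_1 = 3/2, r_2 = -2/3.
Take r = r_1 = 3/2. Let y(x) = x^r sum_{n>=0} a_n x^n with a_0 = 1.
Substitute y = x^r sum a_n x^n and match x^{r+n}. The recurrence is
  D(n) a_n + 1 a_{n-1} + 2 a_{n-2} = 0,  where D(n) = (r+n)(r+n-1) + (1/6)(r+n) + (-1).
  a_n = [-1 a_{n-1} - 2 a_{n-2}] / D(n).
Since the indicial polynomial factors as (r - r_1)(r - r_2), D(n) = (r_1 + n - r_1)(r_1 + n - r_2) = n(n + 13/6).
Evaluating step by step (a_0 = 1):
  n = 1: D(1) = 1(1 + 13/6) = 19/6; numerator = -1(1) = -1; a_1 = (-1)/(19/6) = -6/19
  n = 2: D(2) = 2(2 + 13/6) = 25/3; numerator = -1(-6/19) - 2(1) = -32/19; a_2 = (-32/19)/(25/3) = -96/475
  n = 3: D(3) = 3(3 + 13/6) = 31/2; numerator = -1(-96/475) - 2(-6/19) = 396/475; a_3 = (396/475)/(31/2) = 792/14725
  n = 4: D(4) = 4(4 + 13/6) = 74/3; numerator = -1(792/14725) - 2(-96/475) = 1032/2945; a_4 = (1032/2945)/(74/3) = 1548/108965

r = 3/2; a_0 = 1; a_1 = -6/19; a_2 = -96/475; a_3 = 792/14725; a_4 = 1548/108965


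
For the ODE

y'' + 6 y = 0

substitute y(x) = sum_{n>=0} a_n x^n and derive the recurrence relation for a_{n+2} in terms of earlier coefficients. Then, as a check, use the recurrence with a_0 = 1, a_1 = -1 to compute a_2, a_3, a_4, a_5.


Substitute y = sum_n a_n x^n into y'' + (const) y = 0.
y''(x) = sum_{n>=0} (n+2)(n+1) a_{n+2} x^n.
The ODE becomes sum_n [(n+2)(n+1) a_{n+2} + 6 a_n] x^n = 0.
Setting each coefficient to zero gives the recurrence:
  (n+2)(n+1) a_{n+2} + 6 a_n = 0,
  a_{n+2} = -6 / ((n+1)(n+2)) a_n.

Check with a_0 = 1, a_1 = -1 (apply the recurrence for n = 0, 1, 2, 3): a_0 = 1, a_1 = -1, a_2 = -3, a_3 = 1, a_4 = 3/2, a_5 = -3/10.

a_{n+2} = -6/((n+1)(n+2)) * a_n; check: a_0 = 1, a_1 = -1, a_2 = -3, a_3 = 1, a_4 = 3/2, a_5 = -3/10


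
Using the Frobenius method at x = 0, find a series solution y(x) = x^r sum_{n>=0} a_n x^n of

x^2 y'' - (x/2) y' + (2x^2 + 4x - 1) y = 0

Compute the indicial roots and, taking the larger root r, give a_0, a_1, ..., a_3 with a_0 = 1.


Write in Frobenius form y'' + (p(x)/x) y' + (q(x)/x^2) y = 0:
  p(x) = -1/2,  q(x) = 2x^2 + 4x - 1.
Indicial equation: r(r-1) + (-1/2) r + (-1) = 0 -> roots r_1 = 2, r_2 = -1/2.
Take r = r_1 = 2. Let y(x) = x^r sum_{n>=0} a_n x^n with a_0 = 1.
Substitute y = x^r sum a_n x^n and match x^{r+n}. The recurrence is
  D(n) a_n + 4 a_{n-1} + 2 a_{n-2} = 0,  where D(n) = (r+n)(r+n-1) + (-1/2)(r+n) + (-1).
  a_n = [-4 a_{n-1} - 2 a_{n-2}] / D(n).
Since the indicial polynomial factors as (r - r_1)(r - r_2), D(n) = (r_1 + n - r_1)(r_1 + n - r_2) = n(n + 5/2).
Evaluating step by step (a_0 = 1):
  n = 1: D(1) = 1(1 + 5/2) = 7/2; numerator = -4(1) = -4; a_1 = (-4)/(7/2) = -8/7
  n = 2: D(2) = 2(2 + 5/2) = 9; numerator = -4(-8/7) - 2(1) = 18/7; a_2 = (18/7)/(9) = 2/7
  n = 3: D(3) = 3(3 + 5/2) = 33/2; numerator = -4(2/7) - 2(-8/7) = 8/7; a_3 = (8/7)/(33/2) = 16/231

r = 2; a_0 = 1; a_1 = -8/7; a_2 = 2/7; a_3 = 16/231


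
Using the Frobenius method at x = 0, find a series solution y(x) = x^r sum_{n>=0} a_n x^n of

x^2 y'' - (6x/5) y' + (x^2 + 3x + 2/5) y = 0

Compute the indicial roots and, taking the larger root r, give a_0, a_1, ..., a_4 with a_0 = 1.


Write in Frobenius form y'' + (p(x)/x) y' + (q(x)/x^2) y = 0:
  p(x) = -6/5,  q(x) = x^2 + 3x + 2/5.
Indicial equation: r(r-1) + (-6/5) r + (2/5) = 0 -> roots r_1 = 2, r_2 = 1/5.
Take r = r_1 = 2. Let y(x) = x^r sum_{n>=0} a_n x^n with a_0 = 1.
Substitute y = x^r sum a_n x^n and match x^{r+n}. The recurrence is
  D(n) a_n + 3 a_{n-1} + 1 a_{n-2} = 0,  where D(n) = (r+n)(r+n-1) + (-6/5)(r+n) + (2/5).
  a_n = [-3 a_{n-1} - 1 a_{n-2}] / D(n).
Since the indicial polynomial factors as (r - r_1)(r - r_2), D(n) = (r_1 + n - r_1)(r_1 + n - r_2) = n(n + 9/5).
Evaluating step by step (a_0 = 1):
  n = 1: D(1) = 1(1 + 9/5) = 14/5; numerator = -3(1) = -3; a_1 = (-3)/(14/5) = -15/14
  n = 2: D(2) = 2(2 + 9/5) = 38/5; numerator = -3(-15/14) - 1(1) = 31/14; a_2 = (31/14)/(38/5) = 155/532
  n = 3: D(3) = 3(3 + 9/5) = 72/5; numerator = -3(155/532) - 1(-15/14) = 15/76; a_3 = (15/76)/(72/5) = 25/1824
  n = 4: D(4) = 4(4 + 9/5) = 116/5; numerator = -3(25/1824) - 1(155/532) = -1415/4256; a_4 = (-1415/4256)/(116/5) = -7075/493696

r = 2; a_0 = 1; a_1 = -15/14; a_2 = 155/532; a_3 = 25/1824; a_4 = -7075/493696
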